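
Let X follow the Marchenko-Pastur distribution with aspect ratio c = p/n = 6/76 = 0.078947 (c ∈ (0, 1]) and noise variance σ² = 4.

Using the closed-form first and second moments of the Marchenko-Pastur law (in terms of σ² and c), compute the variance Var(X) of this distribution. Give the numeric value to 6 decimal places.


Recall the MP moments m_1 = E[X] = σ² and m_2 = E[X²] = σ⁴ (1 + c).
m_1 = E[X] = σ² = 4, so m_1² = 16.
m_2 = E[X²] = σ⁴ (1 + c) = 16 · (1 + 0.078947) = 16 · 1.078947 = 17.263158.
(Note m_2 − m_1² simplifies to c · σ⁴ = 0.078947 · 16.)

Var(X) = m_2 − m_1² = 17.263158 − 16 = 1.263158.


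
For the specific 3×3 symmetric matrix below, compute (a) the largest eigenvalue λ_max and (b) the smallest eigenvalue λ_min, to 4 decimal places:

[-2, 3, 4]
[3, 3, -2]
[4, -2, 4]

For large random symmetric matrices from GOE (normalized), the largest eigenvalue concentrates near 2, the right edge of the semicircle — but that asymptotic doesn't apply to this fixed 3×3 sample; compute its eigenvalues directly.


Since M is real symmetric, all three eigenvalues are real; they are the roots of det(λI − M) = λ³ − (tr M) λ² + s λ − det M, where s is the sum of the principal 2×2 minors.
tr M = -2 + 3 + 4 = 5.
s = ((-2)·3 − 3²) + ((-2)·4 − 4²) + (3·4 − (-2)²) = -15 + (-24) + 8 = -31.
det M (expand along row 1) = (-2)·8 − 3·20 + 4·(-18) = -148.
Characteristic polynomial: λ³ − 5λ² − 31λ + 148 = 0.
Substitute λ = y + (tr M)/3 = y + 1.666667 to remove the quadratic term: y³ + p·y + q = 0 with p = s − (tr M)²/3 = -39.333333 and q = −2(tr M)³/27 + (tr M)·s/3 − det M = 87.074074.
Three real roots ⇒ use the trigonometric (Viète) form: r = 2√(−p/3) = 7.241854, φ = arccos(3q/(p·r)) = arccos(-0.917064) = 2.731450 rad.
y_k = r·cos(φ/3 − 2πk/3) for k = 0, 1, 2 gives y = 4.441893, 2.732388, -7.174281.
λ_k = y_k + 1.666667 gives λ = 6.1086, 4.3991, -5.5076 (check: the sum is 5.0000 = tr M).

Hence λ_max = 6.1086 and λ_min = -5.5076.


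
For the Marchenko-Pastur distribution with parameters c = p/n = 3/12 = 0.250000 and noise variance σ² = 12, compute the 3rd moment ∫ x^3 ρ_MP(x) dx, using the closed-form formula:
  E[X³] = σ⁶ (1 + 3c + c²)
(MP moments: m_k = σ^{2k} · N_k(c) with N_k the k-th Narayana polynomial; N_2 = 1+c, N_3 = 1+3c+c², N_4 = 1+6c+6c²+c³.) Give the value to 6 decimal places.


E[X³] = σ⁶ (1 + 3c + c²) (third MP moment). With σ² = 12 (so σ⁶ = 1728) and c = 3/12 = 0.250000: E[X³] = 1728 · (1 + 3·0.250000 + (0.250000)²) = 1728 · 1.812500.

So E[X^3] = 3132.000000.


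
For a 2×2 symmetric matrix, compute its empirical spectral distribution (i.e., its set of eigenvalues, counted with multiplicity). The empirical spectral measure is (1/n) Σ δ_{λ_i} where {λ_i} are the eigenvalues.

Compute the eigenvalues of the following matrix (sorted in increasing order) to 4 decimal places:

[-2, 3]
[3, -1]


Since M is real symmetric, both eigenvalues are real; they are the roots of det(λI − M) = λ² − (tr M) λ + det M.
tr M = -2 + (-1) = -3.
det M = (-2)·(-1) − 3² = 2 − 9 = -7.
Characteristic polynomial: λ² + 3λ − 7 = 0.
Discriminant Δ = (tr M)² − 4·det M = 9 − (-28) = 37; √Δ = 6.082763.
λ = (tr M ± √Δ)/2 = (-3 ± 6.082763)/2, giving (tr M − √Δ)/2 = -4.5414 and (tr M + √Δ)/2 = 1.5414.

Eigenvalues sorted in increasing order: [-4.5414, 1.5414].


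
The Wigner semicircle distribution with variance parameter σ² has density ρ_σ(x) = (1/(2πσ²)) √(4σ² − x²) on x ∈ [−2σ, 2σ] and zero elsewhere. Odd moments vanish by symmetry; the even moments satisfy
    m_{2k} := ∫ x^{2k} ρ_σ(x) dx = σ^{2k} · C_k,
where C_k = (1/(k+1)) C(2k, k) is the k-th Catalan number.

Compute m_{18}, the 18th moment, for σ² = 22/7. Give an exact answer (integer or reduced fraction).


By the scaled semicircle moment identity, m_{2k} = σ^{2k} · C_k with k = 9.
C_9 = (1/(k+1)) · C(2k, k) = (1/10) · C(18, 9) = (1/10) · 48620 = 4862.
σ^{2k} = (σ²)^k = (22/7)^9 = 1207269217792/40353607.

Therefore m_{18} = σ^{18} · C_9 = (1207269217792/40353607) · 4862 = 5869742936904704/40353607.


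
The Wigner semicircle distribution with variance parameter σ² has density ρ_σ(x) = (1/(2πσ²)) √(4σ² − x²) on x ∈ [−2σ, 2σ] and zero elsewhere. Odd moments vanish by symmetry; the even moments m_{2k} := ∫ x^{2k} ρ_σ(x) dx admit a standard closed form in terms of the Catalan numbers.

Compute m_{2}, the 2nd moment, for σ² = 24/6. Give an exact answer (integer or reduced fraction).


By the scaled semicircle moment identity, m_{2k} = σ^{2k} · C_k with k = 1.
C_1 = (1/(k+1)) · C(2k, k) = (1/2) · C(2, 1) = (1/2) · 2 = 1.
σ^{2k} = (σ²)^k = (24/6)^1 = 4.

Therefore m_{2} = σ^{2} · C_1 = 4 · 1 = 4.


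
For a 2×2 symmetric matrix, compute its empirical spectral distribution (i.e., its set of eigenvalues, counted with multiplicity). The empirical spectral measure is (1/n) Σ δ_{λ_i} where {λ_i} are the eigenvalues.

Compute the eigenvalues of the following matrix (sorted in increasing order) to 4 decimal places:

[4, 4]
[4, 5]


Since M is real symmetric, both eigenvalues are real; they are the roots of det(λI − M) = λ² − (tr M) λ + det M.
tr M = 4 + 5 = 9.
det M = 4·5 − 4² = 20 − 16 = 4.
Characteristic polynomial: λ² − 9λ + 4 = 0.
Discriminant Δ = (tr M)² − 4·det M = 81 − 16 = 65; √Δ = 8.062258.
λ = (tr M ± √Δ)/2 = (9 ± 8.062258)/2, giving (tr M − √Δ)/2 = 0.4689 and (tr M + √Δ)/2 = 8.5311.

Eigenvalues sorted in increasing order: [0.4689, 8.5311].


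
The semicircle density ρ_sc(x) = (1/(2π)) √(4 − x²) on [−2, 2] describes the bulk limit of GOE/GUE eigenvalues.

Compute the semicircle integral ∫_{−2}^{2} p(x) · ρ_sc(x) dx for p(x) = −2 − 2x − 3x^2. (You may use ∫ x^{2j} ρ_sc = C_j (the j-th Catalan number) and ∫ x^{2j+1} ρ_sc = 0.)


Write p(x) = Σ a_i x^i, split into monomials and integrate each against ρ_sc separately.
Using ∫ x^{2j} ρ_sc = C_j = (1/(j+1)) C(2j, j) (Catalan numbers) and ∫ x^{2j+1} ρ_sc = 0 (odd monomials vanish by symmetry):
  i = 0 (even): a_0 · C_{0} = -2 · 1 = -2
  i = 1 (odd): ∫ x^1 ρ_sc = 0 (vanishes)
  i = 2 (even): a_2 · C_{1} = -3 · 1 = -3

Summing the contributions: ∫_{−2}^{2} p(x) ρ_sc(x) dx = (-2) + (-3) = -5.


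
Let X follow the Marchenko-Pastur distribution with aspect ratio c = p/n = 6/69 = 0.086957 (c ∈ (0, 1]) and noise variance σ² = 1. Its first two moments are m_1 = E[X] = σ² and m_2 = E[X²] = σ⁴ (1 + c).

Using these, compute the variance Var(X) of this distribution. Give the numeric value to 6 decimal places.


m_1 = E[X] = σ² = 1, so m_1² = 1.
m_2 = E[X²] = σ⁴ (1 + c) = 1 · (1 + 0.086957) = 1 · 1.086957 = 1.086957.
(Note m_2 − m_1² simplifies to c · σ⁴ = 0.086957 · 1.)

Var(X) = m_2 − m_1² = 1.086957 − 1 = 0.086957.


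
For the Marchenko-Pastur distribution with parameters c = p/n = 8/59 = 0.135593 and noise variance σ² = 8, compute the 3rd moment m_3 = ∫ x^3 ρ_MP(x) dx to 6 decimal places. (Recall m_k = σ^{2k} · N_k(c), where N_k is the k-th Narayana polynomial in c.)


E[X³] = σ⁶ (1 + 3c + c²) (third MP moment). With σ² = 8 (so σ⁶ = 512) and c = 8/59 = 0.135593: E[X³] = 512 · (1 + 3·0.135593 + (0.135593)²) = 512 · 1.425165.

So E[X^3] = 729.684573.


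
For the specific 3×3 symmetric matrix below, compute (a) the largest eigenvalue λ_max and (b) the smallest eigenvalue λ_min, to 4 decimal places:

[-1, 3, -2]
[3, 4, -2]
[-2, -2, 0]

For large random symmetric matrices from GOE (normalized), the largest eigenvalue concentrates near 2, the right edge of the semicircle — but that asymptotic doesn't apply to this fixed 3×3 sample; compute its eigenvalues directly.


Since M is real symmetric, all three eigenvalues are real; they are the roots of det(λI − M) = λ³ − (tr M) λ² + s λ − det M, where s is the sum of the principal 2×2 minors.
tr M = -1 + 4 + 0 = 3.
s = ((-1)·4 − 3²) + ((-1)·0 − (-2)²) + (4·0 − (-2)²) = -13 + (-4) + (-4) = -21.
det M (expand along row 1) = (-1)·(-4) − 3·(-4) + (-2)·2 = 12.
Characteristic polynomial: λ³ − 3λ² − 21λ − 12 = 0.
Substitute λ = y + (tr M)/3 = y + 1.000000 to remove the quadratic term: y³ + p·y + q = 0 with p = s − (tr M)²/3 = -24.000000 and q = −2(tr M)³/27 + (tr M)·s/3 − det M = -35.000000.
Three real roots ⇒ use the trigonometric (Viète) form: r = 2√(−p/3) = 5.656854, φ = arccos(3q/(p·r)) = arccos(0.773398) = 0.686612 rad.
y_k = r·cos(φ/3 − 2πk/3) for k = 0, 1, 2 gives y = 5.509342, -1.643201, -3.866141.
λ_k = y_k + 1.000000 gives λ = 6.5093, -0.6432, -2.8661 (check: the sum is 3.0000 = tr M).

Hence λ_max = 6.5093 and λ_min = -2.8661.


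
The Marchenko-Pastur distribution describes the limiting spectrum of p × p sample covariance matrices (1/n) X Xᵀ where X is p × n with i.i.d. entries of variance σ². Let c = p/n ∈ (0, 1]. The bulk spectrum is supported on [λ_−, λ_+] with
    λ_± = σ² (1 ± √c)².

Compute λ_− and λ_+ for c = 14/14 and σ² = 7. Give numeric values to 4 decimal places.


c = 14/14 = 1.000000; √c = 1.000000.
λ_− = σ² (1 − √c)² = 7 · (1 − 1.000000)² = 7 · (0.000000)² = 0.000000.
λ_+ = σ² (1 + √c)² = 7 · (1 + 1.000000)² = 7 · (2.000000)² = 28.000000.

Rounded to 4 decimal places: λ_− ≈ 0.0000, λ_+ ≈ 28.0000.


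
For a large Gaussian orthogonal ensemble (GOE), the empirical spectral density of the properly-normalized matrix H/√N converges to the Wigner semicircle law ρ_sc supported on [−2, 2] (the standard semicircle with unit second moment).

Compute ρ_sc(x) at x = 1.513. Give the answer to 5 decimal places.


ρ_sc(x) = (1/(2π)) √(4 − x²). With x = 1.513:
  4 − x² = 4 − (1.513)² = 4 − 2.289169 = 1.710831.
  √(4 − x²) = 1.307987.
  1/(2π) = 0.159155.
  ρ_sc(1.513) = 0.159155 · 1.307987 = 0.208173.

Rounded to 5 decimal places: ρ_sc(1.513) ≈ 0.20817.


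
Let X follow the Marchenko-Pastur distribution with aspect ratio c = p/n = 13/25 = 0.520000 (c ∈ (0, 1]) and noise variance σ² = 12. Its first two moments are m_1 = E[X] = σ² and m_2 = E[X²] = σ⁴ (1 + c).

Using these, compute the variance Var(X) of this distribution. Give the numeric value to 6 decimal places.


m_1 = E[X] = σ² = 12, so m_1² = 144.
m_2 = E[X²] = σ⁴ (1 + c) = 144 · (1 + 0.520000) = 144 · 1.520000 = 218.880000.
(Note m_2 − m_1² simplifies to c · σ⁴ = 0.520000 · 144.)

Var(X) = m_2 − m_1² = 218.880000 − 144 = 74.880000.


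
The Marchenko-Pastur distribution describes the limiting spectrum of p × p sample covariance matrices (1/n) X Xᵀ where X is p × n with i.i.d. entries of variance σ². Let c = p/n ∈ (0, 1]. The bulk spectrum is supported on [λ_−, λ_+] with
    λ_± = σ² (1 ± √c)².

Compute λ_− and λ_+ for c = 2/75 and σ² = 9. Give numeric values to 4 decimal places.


c = 2/75 = 0.026667; √c = 0.163299.
λ_− = σ² (1 − √c)² = 9 · (1 − 0.163299)² = 9 · (0.836701)² = 6.300612.
λ_+ = σ² (1 + √c)² = 9 · (1 + 0.163299)² = 9 · (1.163299)² = 12.179388.

Rounded to 4 decimal places: λ_− ≈ 6.3006, λ_+ ≈ 12.1794.


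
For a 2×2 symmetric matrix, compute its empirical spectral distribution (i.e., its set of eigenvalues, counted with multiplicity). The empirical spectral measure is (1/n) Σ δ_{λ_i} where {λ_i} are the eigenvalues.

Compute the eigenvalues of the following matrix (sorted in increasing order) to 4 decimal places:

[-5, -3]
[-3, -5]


Since M is real symmetric, both eigenvalues are real; they are the roots of det(λI − M) = λ² − (tr M) λ + det M.
tr M = -5 + (-5) = -10.
det M = (-5)·(-5) − (-3)² = 25 − 9 = 16.
Characteristic polynomial: λ² + 10λ + 16 = 0.
Discriminant Δ = (tr M)² − 4·det M = 100 − 64 = 36; √Δ = 6.000000.
λ = (tr M ± √Δ)/2 = (-10 ± 6.000000)/2, giving (tr M − √Δ)/2 = -8.0000 and (tr M + √Δ)/2 = -2.0000.

Eigenvalues sorted in increasing order: [-8.0000, -2.0000].


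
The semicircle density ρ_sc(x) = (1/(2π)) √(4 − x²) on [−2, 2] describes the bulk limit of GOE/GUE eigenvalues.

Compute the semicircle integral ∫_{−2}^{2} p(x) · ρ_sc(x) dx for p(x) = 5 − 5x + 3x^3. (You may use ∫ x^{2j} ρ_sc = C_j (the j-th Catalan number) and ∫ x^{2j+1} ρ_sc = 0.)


Write p(x) = Σ a_i x^i, split into monomials and integrate each against ρ_sc separately.
Using ∫ x^{2j} ρ_sc = C_j = (1/(j+1)) C(2j, j) (Catalan numbers) and ∫ x^{2j+1} ρ_sc = 0 (odd monomials vanish by symmetry):
  i = 0 (even): a_0 · C_{0} = 5 · 1 = 5
  i = 1 (odd): ∫ x^1 ρ_sc = 0 (vanishes)
  i = 3 (odd): ∫ x^3 ρ_sc = 0 (vanishes)

Summing the contributions: ∫_{−2}^{2} p(x) ρ_sc(x) dx = 5.


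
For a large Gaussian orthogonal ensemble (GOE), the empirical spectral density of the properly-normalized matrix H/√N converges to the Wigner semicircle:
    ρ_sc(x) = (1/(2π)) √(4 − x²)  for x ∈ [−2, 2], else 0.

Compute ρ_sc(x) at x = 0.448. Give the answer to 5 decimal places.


ρ_sc(x) = (1/(2π)) √(4 − x²). With x = 0.448:
  4 − x² = 4 − (0.448)² = 4 − 0.200704 = 3.799296.
  √(4 − x²) = 1.949178.
  1/(2π) = 0.159155.
  ρ_sc(0.448) = 0.159155 · 1.949178 = 0.310221.

Rounded to 5 decimal places: ρ_sc(0.448) ≈ 0.31022.


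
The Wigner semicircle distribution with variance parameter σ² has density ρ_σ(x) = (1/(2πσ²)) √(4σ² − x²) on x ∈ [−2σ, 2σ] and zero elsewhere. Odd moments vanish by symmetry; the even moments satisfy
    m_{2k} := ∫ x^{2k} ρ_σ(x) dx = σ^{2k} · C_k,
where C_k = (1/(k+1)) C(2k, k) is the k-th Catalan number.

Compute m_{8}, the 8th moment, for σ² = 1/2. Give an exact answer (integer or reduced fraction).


By the scaled semicircle moment identity, m_{2k} = σ^{2k} · C_k with k = 4.
C_4 = (1/(k+1)) · C(2k, k) = (1/5) · C(8, 4) = (1/5) · 70 = 14.
σ^{2k} = (σ²)^k = (1/2)^4 = 1/16.

Therefore m_{8} = σ^{8} · C_4 = (1/16) · 14 = 7/8.


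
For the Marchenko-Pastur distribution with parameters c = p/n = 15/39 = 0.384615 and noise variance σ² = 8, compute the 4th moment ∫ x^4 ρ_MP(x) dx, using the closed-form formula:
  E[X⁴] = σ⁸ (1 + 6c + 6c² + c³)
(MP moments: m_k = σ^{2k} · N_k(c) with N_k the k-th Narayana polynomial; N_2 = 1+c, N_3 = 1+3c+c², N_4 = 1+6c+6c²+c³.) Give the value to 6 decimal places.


E[X⁴] = σ⁸ (1 + 6c + 6c² + c³) (fourth MP moment). With σ² = 8 (so σ⁸ = 4096) and c = 15/39 = 0.384615: E[X⁴] = 4096 · (1 + 6·0.384615 + 6·(0.384615)² + (0.384615)³) = 4096 · 4.252162.

So E[X^4] = 17416.855712.


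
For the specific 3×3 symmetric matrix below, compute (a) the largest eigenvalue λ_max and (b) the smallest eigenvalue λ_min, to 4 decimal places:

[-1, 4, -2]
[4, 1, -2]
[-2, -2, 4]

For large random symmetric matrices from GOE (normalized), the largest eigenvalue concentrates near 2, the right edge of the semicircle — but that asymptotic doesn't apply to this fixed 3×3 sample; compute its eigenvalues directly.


Since M is real symmetric, all three eigenvalues are real; they are the roots of det(λI − M) = λ³ − (tr M) λ² + s λ − det M, where s is the sum of the principal 2×2 minors.
tr M = -1 + 1 + 4 = 4.
s = ((-1)·1 − 4²) + ((-1)·4 − (-2)²) + (1·4 − (-2)²) = -17 + (-8) + 0 = -25.
det M (expand along row 1) = (-1)·0 − 4·12 + (-2)·(-6) = -36.
Characteristic polynomial: λ³ − 4λ² − 25λ + 36 = 0.
Substitute λ = y + (tr M)/3 = y + 1.333333 to remove the quadratic term: y³ + p·y + q = 0 with p = s − (tr M)²/3 = -30.333333 and q = −2(tr M)³/27 + (tr M)·s/3 − det M = -2.074074.
Three real roots ⇒ use the trigonometric (Viète) form: r = 2√(−p/3) = 6.359595, φ = arccos(3q/(p·r)) = arccos(0.032255) = 1.538536 rad.
y_k = r·cos(φ/3 − 2πk/3) for k = 0, 1, 2 gives y = 5.541445, -0.068387, -5.473059.
λ_k = y_k + 1.333333 gives λ = 6.8748, 1.2649, -4.1397 (check: the sum is 4.0000 = tr M).

Hence λ_max = 6.8748 and λ_min = -4.1397.


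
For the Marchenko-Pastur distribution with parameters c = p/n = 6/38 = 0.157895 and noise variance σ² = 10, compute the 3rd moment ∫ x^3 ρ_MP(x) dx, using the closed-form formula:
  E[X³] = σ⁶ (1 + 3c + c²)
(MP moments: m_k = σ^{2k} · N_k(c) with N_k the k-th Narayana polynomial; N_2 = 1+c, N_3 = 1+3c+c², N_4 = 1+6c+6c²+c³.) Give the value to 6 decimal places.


E[X³] = σ⁶ (1 + 3c + c²) (third MP moment). With σ² = 10 (so σ⁶ = 1000) and c = 6/38 = 0.157895: E[X³] = 1000 · (1 + 3·0.157895 + (0.157895)²) = 1000 · 1.498615.

So E[X^3] = 1498.614958.


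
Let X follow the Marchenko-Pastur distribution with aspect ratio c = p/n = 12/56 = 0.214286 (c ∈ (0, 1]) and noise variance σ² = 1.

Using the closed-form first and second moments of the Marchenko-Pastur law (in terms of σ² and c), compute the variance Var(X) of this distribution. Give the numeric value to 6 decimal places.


Recall the MP moments m_1 = E[X] = σ² and m_2 = E[X²] = σ⁴ (1 + c).
m_1 = E[X] = σ² = 1, so m_1² = 1.
m_2 = E[X²] = σ⁴ (1 + c) = 1 · (1 + 0.214286) = 1 · 1.214286 = 1.214286.
(Note m_2 − m_1² simplifies to c · σ⁴ = 0.214286 · 1.)

Var(X) = m_2 − m_1² = 1.214286 − 1 = 0.214286.


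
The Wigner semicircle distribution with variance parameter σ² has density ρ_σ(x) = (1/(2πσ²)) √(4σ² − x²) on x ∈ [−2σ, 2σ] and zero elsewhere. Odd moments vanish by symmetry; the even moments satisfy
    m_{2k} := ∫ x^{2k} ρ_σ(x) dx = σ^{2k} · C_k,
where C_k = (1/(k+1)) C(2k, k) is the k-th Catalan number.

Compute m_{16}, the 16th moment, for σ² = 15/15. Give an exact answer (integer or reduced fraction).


By the scaled semicircle moment identity, m_{2k} = σ^{2k} · C_k with k = 8.
C_8 = (1/(k+1)) · C(2k, k) = (1/9) · C(16, 8) = (1/9) · 12870 = 1430.
σ^{2k} = (σ²)^k = (15/15)^8 = 1.

Therefore m_{16} = σ^{16} · C_8 = 1 · 1430 = 1430.


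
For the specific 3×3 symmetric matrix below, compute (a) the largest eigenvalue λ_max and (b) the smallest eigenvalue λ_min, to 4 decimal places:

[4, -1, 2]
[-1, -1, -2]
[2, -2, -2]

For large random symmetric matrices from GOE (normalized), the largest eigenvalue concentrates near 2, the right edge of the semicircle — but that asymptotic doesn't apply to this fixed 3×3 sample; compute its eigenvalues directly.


Since M is real symmetric, all three eigenvalues are real; they are the roots of det(λI − M) = λ³ − (tr M) λ² + s λ − det M, where s is the sum of the principal 2×2 minors.
tr M = 4 + (-1) + (-2) = 1.
s = (4·(-1) − (-1)²) + (4·(-2) − 2²) + ((-1)·(-2) − (-2)²) = -5 + (-12) + (-2) = -19.
det M (expand along row 1) = 4·(-2) − (-1)·6 + 2·4 = 6.
Characteristic polynomial: λ³ − λ² − 19λ − 6 = 0.
Substitute λ = y + (tr M)/3 = y + 0.333333 to remove the quadratic term: y³ + p·y + q = 0 with p = s − (tr M)²/3 = -19.333333 and q = −2(tr M)³/27 + (tr M)·s/3 − det M = -12.407407.
Three real roots ⇒ use the trigonometric (Viète) form: r = 2√(−p/3) = 5.077182, φ = arccos(3q/(p·r)) = arccos(0.379204) = 1.181861 rad.
y_k = r·cos(φ/3 − 2πk/3) for k = 0, 1, 2 gives y = 4.688264, -0.656390, -4.031873.
λ_k = y_k + 0.333333 gives λ = 5.0216, -0.3231, -3.6985 (check: the sum is 1.0000 = tr M).

Hence λ_max = 5.0216 and λ_min = -3.6985.


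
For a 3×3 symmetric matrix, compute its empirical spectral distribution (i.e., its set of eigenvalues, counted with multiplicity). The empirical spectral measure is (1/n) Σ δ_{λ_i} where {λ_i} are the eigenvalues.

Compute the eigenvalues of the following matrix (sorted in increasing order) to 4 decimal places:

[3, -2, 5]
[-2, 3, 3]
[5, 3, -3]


Since M is real symmetric, all three eigenvalues are real; they are the roots of det(λI − M) = λ³ − (tr M) λ² + s λ − det M, where s is the sum of the principal 2×2 minors.
tr M = 3 + 3 + (-3) = 3.
s = (3·3 − (-2)²) + (3·(-3) − 5²) + (3·(-3) − 3²) = 5 + (-34) + (-18) = -47.
det M (expand along row 1) = 3·(-18) − (-2)·(-9) + 5·(-21) = -177.
Characteristic polynomial: λ³ − 3λ² − 47λ + 177 = 0.
Substitute λ = y + (tr M)/3 = y + 1.000000 to remove the quadratic term: y³ + p·y + q = 0 with p = s − (tr M)²/3 = -50.000000 and q = −2(tr M)³/27 + (tr M)·s/3 − det M = 128.000000.
Three real roots ⇒ use the trigonometric (Viète) form: r = 2√(−p/3) = 8.164966, φ = arccos(3q/(p·r)) = arccos(-0.940604) = 2.795202 rad.
y_k = r·cos(φ/3 − 2πk/3) for k = 0, 1, 2 gives y = 4.869938, 3.240661, -8.110599.
λ_k = y_k + 1.000000 gives λ = 5.8699, 4.2407, -7.1106 (check: the sum is 3.0000 = tr M).

Eigenvalues sorted in increasing order: [-7.1106, 4.2407, 5.8699].


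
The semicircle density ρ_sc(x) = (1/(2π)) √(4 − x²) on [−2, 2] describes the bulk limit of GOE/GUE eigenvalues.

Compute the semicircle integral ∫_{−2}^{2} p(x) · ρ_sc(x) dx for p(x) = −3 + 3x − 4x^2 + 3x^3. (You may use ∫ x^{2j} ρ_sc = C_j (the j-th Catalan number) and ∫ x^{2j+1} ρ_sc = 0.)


Write p(x) = Σ a_i x^i, split into monomials and integrate each against ρ_sc separately.
Using ∫ x^{2j} ρ_sc = C_j = (1/(j+1)) C(2j, j) (Catalan numbers) and ∫ x^{2j+1} ρ_sc = 0 (odd monomials vanish by symmetry):
  i = 0 (even): a_0 · C_{0} = -3 · 1 = -3
  i = 1 (odd): ∫ x^1 ρ_sc = 0 (vanishes)
  i = 2 (even): a_2 · C_{1} = -4 · 1 = -4
  i = 3 (odd): ∫ x^3 ρ_sc = 0 (vanishes)

Summing the contributions: ∫_{−2}^{2} p(x) ρ_sc(x) dx = (-3) + (-4) = -7.


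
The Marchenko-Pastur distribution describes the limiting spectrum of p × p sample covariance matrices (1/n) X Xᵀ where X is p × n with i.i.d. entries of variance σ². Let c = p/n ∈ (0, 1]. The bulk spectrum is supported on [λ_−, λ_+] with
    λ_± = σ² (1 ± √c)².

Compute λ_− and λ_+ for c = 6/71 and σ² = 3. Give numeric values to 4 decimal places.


c = 6/71 = 0.084507; √c = 0.290701.
λ_− = σ² (1 − √c)² = 3 · (1 − 0.290701)² = 3 · (0.709299)² = 1.509315.
λ_+ = σ² (1 + √c)² = 3 · (1 + 0.290701)² = 3 · (1.290701)² = 4.997727.

Rounded to 4 decimal places: λ_− ≈ 1.5093, λ_+ ≈ 4.9977.


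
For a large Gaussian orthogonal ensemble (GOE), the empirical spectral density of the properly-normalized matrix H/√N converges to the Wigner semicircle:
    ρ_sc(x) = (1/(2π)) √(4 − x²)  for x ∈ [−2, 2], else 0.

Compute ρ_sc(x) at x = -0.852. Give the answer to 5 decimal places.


ρ_sc(x) = (1/(2π)) √(4 − x²). With x = -0.852:
  4 − x² = 4 − (-0.852)² = 4 − 0.725904 = 3.274096.
  √(4 − x²) = 1.809446.
  1/(2π) = 0.159155.
  ρ_sc(-0.852) = 0.159155 · 1.809446 = 0.287982.

Rounded to 5 decimal places: ρ_sc(-0.852) ≈ 0.28798.


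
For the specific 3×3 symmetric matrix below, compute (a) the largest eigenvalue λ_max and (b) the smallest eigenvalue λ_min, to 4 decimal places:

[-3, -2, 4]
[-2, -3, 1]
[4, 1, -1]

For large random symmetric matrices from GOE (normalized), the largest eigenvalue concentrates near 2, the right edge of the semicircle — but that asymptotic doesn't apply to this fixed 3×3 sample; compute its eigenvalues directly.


Since M is real symmetric, all three eigenvalues are real; they are the roots of det(λI − M) = λ³ − (tr M) λ² + s λ − det M, where s is the sum of the principal 2×2 minors.
tr M = -3 + (-3) + (-1) = -7.
s = ((-3)·(-3) − (-2)²) + ((-3)·(-1) − 4²) + ((-3)·(-1) − 1²) = 5 + (-13) + 2 = -6.
det M (expand along row 1) = (-3)·2 − (-2)·(-2) + 4·10 = 30.
Characteristic polynomial: λ³ + 7λ² − 6λ − 30 = 0.
Substitute λ = y + (tr M)/3 = y − 2.333333 to remove the quadratic term: y³ + p·y + q = 0 with p = s − (tr M)²/3 = -22.333333 and q = −2(tr M)³/27 + (tr M)·s/3 − det M = 9.407407.
Three real roots ⇒ use the trigonometric (Viète) form: r = 2√(−p/3) = 5.456902, φ = arccos(3q/(p·r)) = arccos(-0.231575) = 1.804493 rad.
y_k = r·cos(φ/3 − 2πk/3) for k = 0, 1, 2 gives y = 4.499156, 0.424656, -4.923812.
λ_k = y_k − 2.333333 gives λ = 2.1658, -1.9087, -7.2571 (check: the sum is -7.0000 = tr M).

Hence λ_max = 2.1658 and λ_min = -7.2571.


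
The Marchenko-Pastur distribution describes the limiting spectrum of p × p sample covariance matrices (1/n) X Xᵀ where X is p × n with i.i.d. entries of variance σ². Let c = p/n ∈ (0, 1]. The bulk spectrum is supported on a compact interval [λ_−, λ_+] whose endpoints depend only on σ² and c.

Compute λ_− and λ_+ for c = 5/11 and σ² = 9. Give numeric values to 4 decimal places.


c = 5/11 = 0.454545; √c = 0.674200.
λ_− = σ² (1 − √c)² = 9 · (1 − 0.674200)² = 9 · (0.325800)² = 0.955312.
λ_+ = σ² (1 + √c)² = 9 · (1 + 0.674200)² = 9 · (1.674200)² = 25.226507.

Rounded to 4 decimal places: λ_− ≈ 0.9553, λ_+ ≈ 25.2265.


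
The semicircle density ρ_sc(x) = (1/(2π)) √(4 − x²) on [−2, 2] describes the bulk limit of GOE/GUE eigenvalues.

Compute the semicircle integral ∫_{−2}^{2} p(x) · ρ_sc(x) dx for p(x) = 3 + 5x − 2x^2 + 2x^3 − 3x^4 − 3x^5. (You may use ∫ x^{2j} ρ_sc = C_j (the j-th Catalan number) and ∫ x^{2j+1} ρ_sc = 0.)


Write p(x) = Σ a_i x^i, split into monomials and integrate each against ρ_sc separately.
Using ∫ x^{2j} ρ_sc = C_j = (1/(j+1)) C(2j, j) (Catalan numbers) and ∫ x^{2j+1} ρ_sc = 0 (odd monomials vanish by symmetry):
  i = 0 (even): a_0 · C_{0} = 3 · 1 = 3
  i = 1 (odd): ∫ x^1 ρ_sc = 0 (vanishes)
  i = 2 (even): a_2 · C_{1} = -2 · 1 = -2
  i = 3 (odd): ∫ x^3 ρ_sc = 0 (vanishes)
  i = 4 (even): a_4 · C_{2} = -3 · 2 = -6
  i = 5 (odd): ∫ x^5 ρ_sc = 0 (vanishes)

Summing the contributions: ∫_{−2}^{2} p(x) ρ_sc(x) dx = 3 + (-2) + (-6) = -5.


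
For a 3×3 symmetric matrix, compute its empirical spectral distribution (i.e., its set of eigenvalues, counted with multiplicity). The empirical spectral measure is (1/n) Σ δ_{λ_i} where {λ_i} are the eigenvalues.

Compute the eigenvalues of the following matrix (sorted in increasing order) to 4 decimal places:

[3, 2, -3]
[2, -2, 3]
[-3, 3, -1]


Since M is real symmetric, all three eigenvalues are real; they are the roots of det(λI − M) = λ³ − (tr M) λ² + s λ − det M, where s is the sum of the principal 2×2 minors.
tr M = 3 + (-2) + (-1) = 0.
s = (3·(-2) − 2²) + (3·(-1) − (-3)²) + ((-2)·(-1) − 3²) = -10 + (-12) + (-7) = -29.
det M (expand along row 1) = 3·(-7) − 2·7 + (-3)·0 = -35.
Characteristic polynomial: λ³ − 29λ + 35 = 0.
Substitute λ = y + (tr M)/3 = y + 0.000000 to remove the quadratic term: y³ + p·y + q = 0 with p = s − (tr M)²/3 = -29.000000 and q = −2(tr M)³/27 + (tr M)·s/3 − det M = 35.000000.
Three real roots ⇒ use the trigonometric (Viète) form: r = 2√(−p/3) = 6.218253, φ = arccos(3q/(p·r)) = arccos(-0.582268) = 2.192312 rad.
y_k = r·cos(φ/3 − 2πk/3) for k = 0, 1, 2 gives y = 4.630486, 1.279051, -5.909537.
λ_k = y_k + 0.000000 gives λ = 4.6305, 1.2791, -5.9095 (check: the sum is 0.0000 = tr M).

Eigenvalues sorted in increasing order: [-5.9095, 1.2791, 4.6305].


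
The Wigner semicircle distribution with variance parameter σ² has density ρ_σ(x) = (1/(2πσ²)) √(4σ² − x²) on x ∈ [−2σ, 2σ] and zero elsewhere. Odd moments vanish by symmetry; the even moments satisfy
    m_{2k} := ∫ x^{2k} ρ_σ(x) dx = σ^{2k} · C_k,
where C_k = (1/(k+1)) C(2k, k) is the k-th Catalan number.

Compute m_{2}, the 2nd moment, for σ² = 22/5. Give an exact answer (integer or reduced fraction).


By the scaled semicircle moment identity, m_{2k} = σ^{2k} · C_k with k = 1.
C_1 = (1/(k+1)) · C(2k, k) = (1/2) · C(2, 1) = (1/2) · 2 = 1.
σ^{2k} = (σ²)^k = (22/5)^1 = 22/5.

Therefore m_{2} = σ^{2} · C_1 = (22/5) · 1 = 22/5.


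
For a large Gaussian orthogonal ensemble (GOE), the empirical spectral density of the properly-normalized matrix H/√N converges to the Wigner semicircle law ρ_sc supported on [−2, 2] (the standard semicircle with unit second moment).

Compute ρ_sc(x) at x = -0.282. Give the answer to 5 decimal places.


ρ_sc(x) = (1/(2π)) √(4 − x²). With x = -0.282:
  4 − x² = 4 − (-0.282)² = 4 − 0.079524 = 3.920476.
  √(4 − x²) = 1.980019.
  1/(2π) = 0.159155.
  ρ_sc(-0.282) = 0.159155 · 1.980019 = 0.315130.

Rounded to 5 decimal places: ρ_sc(-0.282) ≈ 0.31513.


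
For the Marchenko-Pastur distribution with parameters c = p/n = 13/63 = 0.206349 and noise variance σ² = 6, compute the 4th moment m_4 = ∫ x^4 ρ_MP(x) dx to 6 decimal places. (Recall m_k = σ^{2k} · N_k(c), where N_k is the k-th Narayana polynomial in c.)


E[X⁴] = σ⁸ (1 + 6c + 6c² + c³) (fourth MP moment). With σ² = 6 (so σ⁸ = 1296) and c = 13/63 = 0.206349: E[X⁴] = 1296 · (1 + 6·0.206349 + 6·(0.206349)² + (0.206349)³) = 1296 · 2.502362.

So E[X^4] = 3243.060577.


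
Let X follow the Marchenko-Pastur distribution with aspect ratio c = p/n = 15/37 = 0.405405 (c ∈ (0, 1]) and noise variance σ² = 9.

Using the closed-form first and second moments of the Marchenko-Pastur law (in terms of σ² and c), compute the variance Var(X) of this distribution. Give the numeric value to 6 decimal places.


Recall the MP moments m_1 = E[X] = σ² and m_2 = E[X²] = σ⁴ (1 + c).
m_1 = E[X] = σ² = 9, so m_1² = 81.
m_2 = E[X²] = σ⁴ (1 + c) = 81 · (1 + 0.405405) = 81 · 1.405405 = 113.837838.
(Note m_2 − m_1² simplifies to c · σ⁴ = 0.405405 · 81.)

Var(X) = m_2 − m_1² = 113.837838 − 81 = 32.837838.


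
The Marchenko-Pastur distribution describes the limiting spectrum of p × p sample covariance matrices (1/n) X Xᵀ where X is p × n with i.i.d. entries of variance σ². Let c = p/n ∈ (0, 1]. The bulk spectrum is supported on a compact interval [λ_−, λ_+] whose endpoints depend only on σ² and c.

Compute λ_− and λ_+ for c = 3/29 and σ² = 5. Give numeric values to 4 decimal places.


c = 3/29 = 0.103448; √c = 0.321634.
λ_− = σ² (1 − √c)² = 5 · (1 − 0.321634)² = 5 · (0.678366)² = 2.300904.
λ_+ = σ² (1 + √c)² = 5 · (1 + 0.321634)² = 5 · (1.321634)² = 8.733579.

Rounded to 4 decimal places: λ_− ≈ 2.3009, λ_+ ≈ 8.7336.


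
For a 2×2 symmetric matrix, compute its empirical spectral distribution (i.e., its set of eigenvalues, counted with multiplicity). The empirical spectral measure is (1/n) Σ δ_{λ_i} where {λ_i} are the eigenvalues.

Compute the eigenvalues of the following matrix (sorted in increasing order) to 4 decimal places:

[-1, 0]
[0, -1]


Since M is real symmetric, both eigenvalues are real; they are the roots of det(λI − M) = λ² − (tr M) λ + det M.
tr M = -1 + (-1) = -2.
det M = (-1)·(-1) − 0² = 1 − 0 = 1.
Characteristic polynomial: λ² + 2λ + 1 = 0.
Discriminant Δ = (tr M)² − 4·det M = 4 − 4 = 0; √Δ = 0.000000.
λ = (tr M ± √Δ)/2 = (-2 ± 0.000000)/2, giving (tr M − √Δ)/2 = -1.0000 and (tr M + √Δ)/2 = -1.0000.

Eigenvalues sorted in increasing order: [-1.0000, -1.0000].


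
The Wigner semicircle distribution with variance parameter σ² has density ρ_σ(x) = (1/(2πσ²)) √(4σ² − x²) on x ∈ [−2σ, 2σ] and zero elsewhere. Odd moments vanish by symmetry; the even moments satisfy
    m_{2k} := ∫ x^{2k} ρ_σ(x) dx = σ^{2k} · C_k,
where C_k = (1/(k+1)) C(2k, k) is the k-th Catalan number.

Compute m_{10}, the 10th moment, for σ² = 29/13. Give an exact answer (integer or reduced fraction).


By the scaled semicircle moment identity, m_{2k} = σ^{2k} · C_k with k = 5.
C_5 = (1/(k+1)) · C(2k, k) = (1/6) · C(10, 5) = (1/6) · 252 = 42.
σ^{2k} = (σ²)^k = (29/13)^5 = 20511149/371293.

Therefore m_{10} = σ^{10} · C_5 = (20511149/371293) · 42 = 861468258/371293.


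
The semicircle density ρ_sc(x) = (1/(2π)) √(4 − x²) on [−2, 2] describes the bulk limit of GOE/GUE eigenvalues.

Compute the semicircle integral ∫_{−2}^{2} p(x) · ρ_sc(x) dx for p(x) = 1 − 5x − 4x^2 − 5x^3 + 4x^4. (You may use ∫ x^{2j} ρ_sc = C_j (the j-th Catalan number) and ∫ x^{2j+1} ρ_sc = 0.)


Write p(x) = Σ a_i x^i, split into monomials and integrate each against ρ_sc separately.
Using ∫ x^{2j} ρ_sc = C_j = (1/(j+1)) C(2j, j) (Catalan numbers) and ∫ x^{2j+1} ρ_sc = 0 (odd monomials vanish by symmetry):
  i = 0 (even): a_0 · C_{0} = 1 · 1 = 1
  i = 1 (odd): ∫ x^1 ρ_sc = 0 (vanishes)
  i = 2 (even): a_2 · C_{1} = -4 · 1 = -4
  i = 3 (odd): ∫ x^3 ρ_sc = 0 (vanishes)
  i = 4 (even): a_4 · C_{2} = 4 · 2 = 8

Summing the contributions: ∫_{−2}^{2} p(x) ρ_sc(x) dx = 1 + (-4) + 8 = 5.


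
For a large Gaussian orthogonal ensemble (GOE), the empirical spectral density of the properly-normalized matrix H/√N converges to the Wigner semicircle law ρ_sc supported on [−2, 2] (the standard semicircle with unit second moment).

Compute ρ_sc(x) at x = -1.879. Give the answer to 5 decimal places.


ρ_sc(x) = (1/(2π)) √(4 − x²). With x = -1.879:
  4 − x² = 4 − (-1.879)² = 4 − 3.530641 = 0.469359.
  √(4 − x²) = 0.685098.
  1/(2π) = 0.159155.
  ρ_sc(-1.879) = 0.159155 · 0.685098 = 0.109037.

Rounded to 5 decimal places: ρ_sc(-1.879) ≈ 0.10904.


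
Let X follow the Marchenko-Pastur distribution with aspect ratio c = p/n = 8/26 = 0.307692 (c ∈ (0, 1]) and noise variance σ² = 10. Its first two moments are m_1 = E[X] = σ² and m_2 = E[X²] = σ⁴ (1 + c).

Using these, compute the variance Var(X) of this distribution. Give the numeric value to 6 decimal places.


m_1 = E[X] = σ² = 10, so m_1² = 100.
m_2 = E[X²] = σ⁴ (1 + c) = 100 · (1 + 0.307692) = 100 · 1.307692 = 130.769231.
(Note m_2 − m_1² simplifies to c · σ⁴ = 0.307692 · 100.)

Var(X) = m_2 − m_1² = 130.769231 − 100 = 30.769231.


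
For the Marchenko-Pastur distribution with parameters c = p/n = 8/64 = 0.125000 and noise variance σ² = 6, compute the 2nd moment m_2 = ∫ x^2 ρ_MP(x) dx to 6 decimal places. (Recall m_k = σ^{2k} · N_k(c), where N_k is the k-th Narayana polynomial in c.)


E[X²] = σ⁴ (1 + c) (second MP moment). With σ² = 6 (so σ⁴ = 36) and c = 8/64 = 0.125000: E[X²] = 36 · (1 + 0.125000) = 36 · 1.125000.

So E[X^2] = 40.500000.


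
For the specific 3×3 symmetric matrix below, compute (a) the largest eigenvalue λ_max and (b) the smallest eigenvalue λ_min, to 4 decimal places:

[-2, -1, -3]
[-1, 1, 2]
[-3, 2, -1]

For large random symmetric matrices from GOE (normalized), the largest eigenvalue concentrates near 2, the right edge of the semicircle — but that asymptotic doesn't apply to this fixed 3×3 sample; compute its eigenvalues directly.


Since M is real symmetric, all three eigenvalues are real; they are the roots of det(λI − M) = λ³ − (tr M) λ² + s λ − det M, where s is the sum of the principal 2×2 minors.
tr M = -2 + 1 + (-1) = -2.
s = ((-2)·1 − (-1)²) + ((-2)·(-1) − (-3)²) + (1·(-1) − 2²) = -3 + (-7) + (-5) = -15.
det M (expand along row 1) = (-2)·(-5) − (-1)·7 + (-3)·1 = 14.
Characteristic polynomial: λ³ + 2λ² − 15λ − 14 = 0.
Substitute λ = y + (tr M)/3 = y − 0.666667 to remove the quadratic term: y³ + p·y + q = 0 with p = s − (tr M)²/3 = -16.333333 and q = −2(tr M)³/27 + (tr M)·s/3 − det M = -3.407407.
Three real roots ⇒ use the trigonometric (Viète) form: r = 2√(−p/3) = 4.666667, φ = arccos(3q/(p·r)) = arccos(0.134111) = 1.436280 rad.
y_k = r·cos(φ/3 − 2πk/3) for k = 0, 1, 2 gives y = 4.141978, -0.209177, -3.932801.
λ_k = y_k − 0.666667 gives λ = 3.4753, -0.8758, -4.5995 (check: the sum is -2.0000 = tr M).

Hence λ_max = 3.4753 and λ_min = -4.5995.


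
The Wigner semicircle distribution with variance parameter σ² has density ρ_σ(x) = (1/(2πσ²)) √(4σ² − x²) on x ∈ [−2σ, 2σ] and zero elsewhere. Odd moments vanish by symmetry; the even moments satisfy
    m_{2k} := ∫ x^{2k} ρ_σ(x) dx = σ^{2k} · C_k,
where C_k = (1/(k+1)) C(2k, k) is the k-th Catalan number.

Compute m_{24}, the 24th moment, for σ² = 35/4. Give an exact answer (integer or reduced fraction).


By the scaled semicircle moment identity, m_{2k} = σ^{2k} · C_k with k = 12.
C_12 = (1/(k+1)) · C(2k, k) = (1/13) · C(24, 12) = (1/13) · 2704156 = 208012.
σ^{2k} = (σ²)^k = (35/4)^12 = 3379220508056640625/16777216.

Therefore m_{24} = σ^{24} · C_12 = (3379220508056640625/16777216) · 208012 = 175729604080469482421875/4194304.


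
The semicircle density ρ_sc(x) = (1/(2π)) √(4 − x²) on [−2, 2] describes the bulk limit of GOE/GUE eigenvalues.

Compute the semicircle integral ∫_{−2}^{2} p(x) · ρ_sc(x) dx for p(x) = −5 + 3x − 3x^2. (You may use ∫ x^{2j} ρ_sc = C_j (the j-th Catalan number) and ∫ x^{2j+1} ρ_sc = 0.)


Write p(x) = Σ a_i x^i, split into monomials and integrate each against ρ_sc separately.
Using ∫ x^{2j} ρ_sc = C_j = (1/(j+1)) C(2j, j) (Catalan numbers) and ∫ x^{2j+1} ρ_sc = 0 (odd monomials vanish by symmetry):
  i = 0 (even): a_0 · C_{0} = -5 · 1 = -5
  i = 1 (odd): ∫ x^1 ρ_sc = 0 (vanishes)
  i = 2 (even): a_2 · C_{1} = -3 · 1 = -3

Summing the contributions: ∫_{−2}^{2} p(x) ρ_sc(x) dx = (-5) + (-3) = -8.


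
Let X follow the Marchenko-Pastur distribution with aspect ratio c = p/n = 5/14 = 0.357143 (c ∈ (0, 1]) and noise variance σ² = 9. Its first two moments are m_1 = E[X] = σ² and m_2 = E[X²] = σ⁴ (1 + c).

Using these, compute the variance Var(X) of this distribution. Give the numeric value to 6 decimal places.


m_1 = E[X] = σ² = 9, so m_1² = 81.
m_2 = E[X²] = σ⁴ (1 + c) = 81 · (1 + 0.357143) = 81 · 1.357143 = 109.928571.
(Note m_2 − m_1² simplifies to c · σ⁴ = 0.357143 · 81.)

Var(X) = m_2 − m_1² = 109.928571 − 81 = 28.928571.


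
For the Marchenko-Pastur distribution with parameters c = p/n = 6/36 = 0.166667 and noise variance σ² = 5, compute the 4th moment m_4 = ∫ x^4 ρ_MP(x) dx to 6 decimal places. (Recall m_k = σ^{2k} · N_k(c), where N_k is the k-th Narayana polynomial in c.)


E[X⁴] = σ⁸ (1 + 6c + 6c² + c³) (fourth MP moment). With σ² = 5 (so σ⁸ = 625) and c = 6/36 = 0.166667: E[X⁴] = 625 · (1 + 6·0.166667 + 6·(0.166667)² + (0.166667)³) = 625 · 2.171296.

So E[X^4] = 1357.060185.


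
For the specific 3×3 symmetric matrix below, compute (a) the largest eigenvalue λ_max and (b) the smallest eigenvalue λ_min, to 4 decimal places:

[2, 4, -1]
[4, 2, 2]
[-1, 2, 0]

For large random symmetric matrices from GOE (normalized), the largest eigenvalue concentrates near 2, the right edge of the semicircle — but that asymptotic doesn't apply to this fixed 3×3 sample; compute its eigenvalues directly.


Since M is real symmetric, all three eigenvalues are real; they are the roots of det(λI − M) = λ³ − (tr M) λ² + s λ − det M, where s is the sum of the principal 2×2 minors.
tr M = 2 + 2 + 0 = 4.
s = (2·2 − 4²) + (2·0 − (-1)²) + (2·0 − 2²) = -12 + (-1) + (-4) = -17.
det M (expand along row 1) = 2·(-4) − 4·2 + (-1)·10 = -26.
Characteristic polynomial: λ³ − 4λ² − 17λ + 26 = 0.
Substitute λ = y + (tr M)/3 = y + 1.333333 to remove the quadratic term: y³ + p·y + q = 0 with p = s − (tr M)²/3 = -22.333333 and q = −2(tr M)³/27 + (tr M)·s/3 − det M = -1.407407.
Three real roots ⇒ use the trigonometric (Viète) form: r = 2√(−p/3) = 5.456902, φ = arccos(3q/(p·r)) = arccos(0.034645) = 1.536144 rad.
y_k = r·cos(φ/3 − 2πk/3) for k = 0, 1, 2 gives y = 4.757015, -0.063029, -4.693986.
λ_k = y_k + 1.333333 gives λ = 6.0903, 1.2703, -3.3607 (check: the sum is 4.0000 = tr M).

Hence λ_max = 6.0903 and λ_min = -3.3607.


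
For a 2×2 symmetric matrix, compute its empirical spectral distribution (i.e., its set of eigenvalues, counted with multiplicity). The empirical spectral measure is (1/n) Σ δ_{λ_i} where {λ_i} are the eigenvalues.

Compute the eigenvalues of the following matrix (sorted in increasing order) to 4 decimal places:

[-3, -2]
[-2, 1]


Since M is real symmetric, both eigenvalues are real; they are the roots of det(λI − M) = λ² − (tr M) λ + det M.
tr M = -3 + 1 = -2.
det M = (-3)·1 − (-2)² = -3 − 4 = -7.
Characteristic polynomial: λ² + 2λ − 7 = 0.
Discriminant Δ = (tr M)² − 4·det M = 4 − (-28) = 32; √Δ = 5.656854.
λ = (tr M ± √Δ)/2 = (-2 ± 5.656854)/2, giving (tr M − √Δ)/2 = -3.8284 and (tr M + √Δ)/2 = 1.8284.

Eigenvalues sorted in increasing order: [-3.8284, 1.8284].
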